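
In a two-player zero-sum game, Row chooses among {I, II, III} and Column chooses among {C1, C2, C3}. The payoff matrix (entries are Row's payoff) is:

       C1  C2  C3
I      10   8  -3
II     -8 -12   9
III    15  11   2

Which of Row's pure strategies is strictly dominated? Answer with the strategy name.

III gives a strictly higher payoff than I against every column: 15 > 10, 11 > 8, 2 > -3.
So I is strictly dominated and Row never plays it.

I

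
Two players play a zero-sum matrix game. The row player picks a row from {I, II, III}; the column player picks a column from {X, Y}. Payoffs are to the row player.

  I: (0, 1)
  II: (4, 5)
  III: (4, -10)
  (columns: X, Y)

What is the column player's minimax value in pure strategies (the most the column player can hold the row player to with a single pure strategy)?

Column maxima: X → 4, Y → 5.
The smallest of these is 4.

4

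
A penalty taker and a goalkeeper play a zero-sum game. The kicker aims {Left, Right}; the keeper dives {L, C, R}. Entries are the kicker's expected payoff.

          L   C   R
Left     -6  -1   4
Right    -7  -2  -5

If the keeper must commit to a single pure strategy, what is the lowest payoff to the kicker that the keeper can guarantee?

-6

Column maxima: L → -6, C → -1, R → 4.
The smallest of these is -6.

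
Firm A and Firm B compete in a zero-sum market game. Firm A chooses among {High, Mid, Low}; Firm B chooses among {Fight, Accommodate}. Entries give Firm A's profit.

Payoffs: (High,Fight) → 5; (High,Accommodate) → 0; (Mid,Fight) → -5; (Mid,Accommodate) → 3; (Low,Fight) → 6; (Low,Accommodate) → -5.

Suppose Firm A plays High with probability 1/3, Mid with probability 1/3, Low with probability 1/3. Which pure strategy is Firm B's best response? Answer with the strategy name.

If Firm B plays Fight, Firm A's expected payoff is (1/3)·5 + (1/3)·(-5) + (1/3)·6 = 2.
If Firm B plays Accommodate, Firm A's expected payoff is (1/3)·0 + (1/3)·3 + (1/3)·(-5) = -2/3.
Firm B minimizes Firm A's payoff; the smallest is -2/3, so the best response is Accommodate.

Accommodate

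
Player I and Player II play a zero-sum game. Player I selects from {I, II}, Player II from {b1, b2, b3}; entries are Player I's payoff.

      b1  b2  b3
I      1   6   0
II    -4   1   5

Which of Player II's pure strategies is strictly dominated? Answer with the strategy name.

b2

b1 holds Player I's payoff strictly below b2 in every row: 1 < 6, -4 < 1.
So b2 is strictly dominated for Player II.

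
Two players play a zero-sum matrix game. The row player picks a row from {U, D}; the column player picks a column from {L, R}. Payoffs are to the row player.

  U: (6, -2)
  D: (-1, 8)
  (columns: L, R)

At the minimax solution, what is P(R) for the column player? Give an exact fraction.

Row minima: U → -2, D → -1; maximin = -1.
Column maxima: L → 6, R → 8; minimax = 6.
-1 ≠ 6, so there is no saddle point; optimal play is mixed.
Let the row player play U with probability p. Expected payoff against L: 6p + (-1)(1−p) = 7p − 1; against R: (-2)p + 8(1−p) = −10p + 8.
Setting these equal: 7p − 1 = −10p + 8 ⇒ 17p = 9 ⇒ p = 9/17, and the value is (7)·(9/17) − 1 = 46/17.
For the column player: with q = P(L), equating U's and D's payoffs gives 8q − 2 = −9q + 8 ⇒ q = 10/17.

7/17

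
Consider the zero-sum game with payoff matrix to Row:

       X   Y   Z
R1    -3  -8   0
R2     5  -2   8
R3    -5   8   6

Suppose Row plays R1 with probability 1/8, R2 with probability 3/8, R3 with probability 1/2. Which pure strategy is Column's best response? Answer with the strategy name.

X

If Column plays X, Row's expected payoff is (1/8)·(-3) + (3/8)·5 + (1/2)·(-5) = -1.
If Column plays Y, Row's expected payoff is (1/8)·(-8) + (3/8)·(-2) + (1/2)·8 = 9/4.
If Column plays Z, Row's expected payoff is (1/8)·0 + (3/8)·8 + (1/2)·6 = 6.
Column minimizes Row's payoff; the smallest is -1, so the best response is X.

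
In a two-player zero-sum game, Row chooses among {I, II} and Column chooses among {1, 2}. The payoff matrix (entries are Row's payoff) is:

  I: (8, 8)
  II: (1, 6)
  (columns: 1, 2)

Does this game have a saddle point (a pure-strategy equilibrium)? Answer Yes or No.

Row minima: I → 8, II → 1; maximin = 8.
Column maxima: 1 → 8, 2 → 8; minimax = 8.
maximin = minimax = 8, so a saddle point exists.

Yes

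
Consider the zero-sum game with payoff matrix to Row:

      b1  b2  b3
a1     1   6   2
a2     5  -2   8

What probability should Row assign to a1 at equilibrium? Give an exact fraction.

7/12

Row minima: a1 → 1, a2 → -2; maximin = 1.
Column maxima: b1 → 5, b2 → 6, b3 → 8; minimax = 5.
1 ≠ 5, so there is no saddle point; optimal play is mixed.
b3 is strictly dominated by b1 (it gives Row strictly more in every row), so Column never plays it.
On the remaining 2×2 (a1, a2 vs b1, b2):
Let Row play a1 with probability p. Expected payoff against b1: 1p + 5(1−p) = −4p + 5; against b2: 6p + (-2)(1−p) = 8p − 2.
Setting these equal: −4p + 5 = 8p − 2 ⇒ −12p = -7 ⇒ p = 7/12, and the value is (-4)·(7/12) + 5 = 8/3.
For Column: with q = P(b1), equating a1's and a2's payoffs gives −5q + 6 = 7q − 2 ⇒ q = 2/3.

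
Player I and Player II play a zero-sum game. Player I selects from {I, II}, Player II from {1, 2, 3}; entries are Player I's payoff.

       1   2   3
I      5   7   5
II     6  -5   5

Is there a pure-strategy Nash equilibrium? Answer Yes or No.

Row minima: I → 5, II → -5; maximin = 5.
Column maxima: 1 → 6, 2 → 7, 3 → 5; minimax = 5.
maximin = minimax = 5, so a saddle point exists.

Yes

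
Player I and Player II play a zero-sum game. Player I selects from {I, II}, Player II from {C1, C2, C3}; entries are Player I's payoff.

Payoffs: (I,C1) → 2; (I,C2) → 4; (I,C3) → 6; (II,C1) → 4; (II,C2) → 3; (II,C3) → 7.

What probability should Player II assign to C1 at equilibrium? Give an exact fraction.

Row minima: I → 2, II → 3; maximin = 3.
Column maxima: C1 → 4, C2 → 4, C3 → 7; minimax = 4.
3 ≠ 4, so there is no saddle point; optimal play is mixed.
C3 is strictly dominated by C1 (it gives Player I strictly more in every row), so Player II never plays it.
On the remaining 2×2 (I, II vs C1, C2):
Let Player I play I with probability p. Expected payoff against C1: 2p + 4(1−p) = −2p + 4; against C2: 4p + 3(1−p) = p + 3.
Setting these equal: −2p + 4 = p + 3 ⇒ −3p = -1 ⇒ p = 1/3, and the value is (-2)·(1/3) + 4 = 10/3.
For Player II: with q = P(C1), equating I's and II's payoffs gives −2q + 4 = q + 3 ⇒ q = 1/3.

1/3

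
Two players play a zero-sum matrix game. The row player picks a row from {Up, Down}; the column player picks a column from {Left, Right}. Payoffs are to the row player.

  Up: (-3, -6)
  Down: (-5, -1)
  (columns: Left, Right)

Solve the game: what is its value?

Row minima: Up → -6, Down → -5; maximin = -5.
Column maxima: Left → -3, Right → -1; minimax = -3.
-5 ≠ -3, so there is no saddle point; optimal play is mixed.
Let the row player play Up with probability p. Expected payoff against Left: (-3)p + (-5)(1−p) = 2p − 5; against Right: (-6)p + (-1)(1−p) = −5p − 1.
Setting these equal: 2p − 5 = −5p − 1 ⇒ 7p = 4 ⇒ p = 4/7, and the value is (2)·(4/7) − 5 = -27/7.
For the column player: with q = P(Left), equating Up's and Down's payoffs gives 3q − 6 = −4q − 1 ⇒ q = 5/7.

-27/7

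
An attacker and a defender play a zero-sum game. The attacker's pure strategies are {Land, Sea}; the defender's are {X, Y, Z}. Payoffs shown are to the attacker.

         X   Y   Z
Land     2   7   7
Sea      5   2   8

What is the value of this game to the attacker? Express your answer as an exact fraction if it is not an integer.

31/8

Row minima: Land → 2, Sea → 2; maximin = 2.
Column maxima: X → 5, Y → 7, Z → 8; minimax = 5.
2 ≠ 5, so there is no saddle point; optimal play is mixed.
Z is strictly dominated by X (it gives the attacker strictly more in every row), so the defender never plays it.
On the remaining 2×2 (Land, Sea vs X, Y):
Let the attacker play Land with probability p. Expected payoff against X: 2p + 5(1−p) = −3p + 5; against Y: 7p + 2(1−p) = 5p + 2.
Setting these equal: −3p + 5 = 5p + 2 ⇒ −8p = -3 ⇒ p = 3/8, and the value is (-3)·(3/8) + 5 = 31/8.
For the defender: with q = P(X), equating Land's and Sea's payoffs gives −5q + 7 = 3q + 2 ⇒ q = 5/8.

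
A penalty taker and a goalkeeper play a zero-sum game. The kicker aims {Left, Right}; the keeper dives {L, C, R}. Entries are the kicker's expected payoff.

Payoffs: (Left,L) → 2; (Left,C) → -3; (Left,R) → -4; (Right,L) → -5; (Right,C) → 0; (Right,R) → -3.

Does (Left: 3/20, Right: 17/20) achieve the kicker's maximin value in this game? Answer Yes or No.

No

Against L this mix gives (3/20)·2 + (17/20)·(-5) = -79/20.
Against C this mix gives (3/20)·(-3) + (17/20)·0 = -9/20.
Against R this mix gives (3/20)·(-4) + (17/20)·(-3) = -63/20.
The keeper will play L, holding the kicker to -79/20. Shifting weight toward the row that does better against L would raise this floor (the equalizing mix achieves -13/4 against both L and R), so the proposed strategy is not optimal.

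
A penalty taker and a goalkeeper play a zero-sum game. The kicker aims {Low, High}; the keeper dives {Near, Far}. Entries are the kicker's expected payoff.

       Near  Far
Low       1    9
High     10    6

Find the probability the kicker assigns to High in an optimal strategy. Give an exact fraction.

2/3

Row minima: Low → 1, High → 6; maximin = 6.
Column maxima: Near → 10, Far → 9; minimax = 9.
6 ≠ 9, so there is no saddle point; optimal play is mixed.
Let the kicker play Low with probability p. Expected payoff against Near: 1p + 10(1−p) = −9p + 10; against Far: 9p + 6(1−p) = 3p + 6.
Setting these equal: −9p + 10 = 3p + 6 ⇒ −12p = -4 ⇒ p = 1/3, and the value is (-9)·(1/3) + 10 = 7.
For the keeper: with q = P(Near), equating Low's and High's payoffs gives −8q + 9 = 4q + 6 ⇒ q = 1/4.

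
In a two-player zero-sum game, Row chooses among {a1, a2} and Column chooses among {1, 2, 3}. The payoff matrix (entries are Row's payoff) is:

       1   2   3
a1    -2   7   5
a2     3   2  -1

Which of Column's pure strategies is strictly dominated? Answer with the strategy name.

2

3 holds Row's payoff strictly below 2 in every row: 5 < 7, -1 < 2.
So 2 is strictly dominated for Column.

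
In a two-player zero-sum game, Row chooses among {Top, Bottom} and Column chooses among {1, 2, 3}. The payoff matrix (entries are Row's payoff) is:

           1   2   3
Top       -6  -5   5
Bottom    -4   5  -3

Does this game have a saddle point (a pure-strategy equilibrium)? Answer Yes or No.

Yes

Row minima: Top → -6, Bottom → -4; maximin = -4.
Column maxima: 1 → -4, 2 → 5, 3 → 5; minimax = -4.
maximin = minimax = -4, so a saddle point exists.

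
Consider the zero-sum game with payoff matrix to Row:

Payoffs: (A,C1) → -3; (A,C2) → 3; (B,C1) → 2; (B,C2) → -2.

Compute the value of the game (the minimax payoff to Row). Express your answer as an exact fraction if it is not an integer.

Row minima: A → -3, B → -2; maximin = -2.
Column maxima: C1 → 2, C2 → 3; minimax = 2.
-2 ≠ 2, so there is no saddle point; optimal play is mixed.
Let Row play A with probability p. Expected payoff against C1: (-3)p + 2(1−p) = −5p + 2; against C2: 3p + (-2)(1−p) = 5p − 2.
Setting these equal: −5p + 2 = 5p − 2 ⇒ −10p = -4 ⇒ p = 2/5, and the value is (-5)·(2/5) + 2 = 0.
For Column: with q = P(C1), equating A's and B's payoffs gives −6q + 3 = 4q − 2 ⇒ q = 1/2.

0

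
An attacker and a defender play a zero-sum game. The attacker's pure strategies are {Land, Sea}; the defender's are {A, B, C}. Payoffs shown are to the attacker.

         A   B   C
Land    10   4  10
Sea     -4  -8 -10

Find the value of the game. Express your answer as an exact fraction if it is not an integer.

4

Row minima: Land → 4, Sea → -10; maximin = 4.
Column maxima: A → 10, B → 4, C → 10; minimax = 4.
Since maximin = minimax = 4, there is a saddle point and the value is 4.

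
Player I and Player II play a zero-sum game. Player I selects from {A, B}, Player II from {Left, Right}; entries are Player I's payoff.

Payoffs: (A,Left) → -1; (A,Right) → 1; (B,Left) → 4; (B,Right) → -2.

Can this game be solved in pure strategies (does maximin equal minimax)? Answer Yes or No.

No

Row minima: A → -1, B → -2; maximin = -1.
Column maxima: Left → 4, Right → 1; minimax = 1.
-1 ≠ 1, so no pure-strategy equilibrium exists.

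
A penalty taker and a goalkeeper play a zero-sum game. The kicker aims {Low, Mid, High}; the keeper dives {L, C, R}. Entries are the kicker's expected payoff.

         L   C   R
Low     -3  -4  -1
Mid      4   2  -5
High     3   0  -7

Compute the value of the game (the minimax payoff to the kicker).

Row minima: Low → -4, Mid → -5, High → -7; maximin = -4.
Column maxima: L → 4, C → 2, R → -1; minimax = -1.
-4 ≠ -1, so there is no saddle point; optimal play is mixed.
High is strictly dominated by Mid, so the kicker never plays it.
L is strictly dominated by C (it gives the kicker strictly more in every row), so the keeper never plays it.
On the remaining 2×2 (Low, Mid vs C, R):
Let the kicker play Low with probability p. Expected payoff against C: (-4)p + 2(1−p) = −6p + 2; against R: (-1)p + (-5)(1−p) = 4p − 5.
Setting these equal: −6p + 2 = 4p − 5 ⇒ −10p = -7 ⇒ p = 7/10, and the value is (-6)·(7/10) + 2 = -11/5.
For the keeper: with q = P(C), equating Low's and Mid's payoffs gives −3q − 1 = 7q − 5 ⇒ q = 2/5.

-11/5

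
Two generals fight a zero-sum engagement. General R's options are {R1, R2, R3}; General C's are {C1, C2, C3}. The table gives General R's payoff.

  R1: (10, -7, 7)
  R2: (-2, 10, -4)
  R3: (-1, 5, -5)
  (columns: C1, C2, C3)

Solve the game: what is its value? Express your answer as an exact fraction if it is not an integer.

Row minima: R1 → -7, R2 → -4, R3 → -5; maximin = -4.
Column maxima: C1 → 10, C2 → 10, C3 → 7; minimax = 7.
-4 ≠ 7, so there is no saddle point; optimal play is mixed.
C1 is strictly dominated by C3 (it gives General R strictly more in every row), so General C never plays it.
With C1 eliminated, R3 is strictly dominated by R2 (R2 gives General R strictly more in every remaining column), so General R never plays it.
On the remaining 2×2 (R1, R2 vs C2, C3):
Let General R play R1 with probability p. Expected payoff against C2: (-7)p + 10(1−p) = −17p + 10; against C3: 7p + (-4)(1−p) = 11p − 4.
Setting these equal: −17p + 10 = 11p − 4 ⇒ −28p = -14 ⇒ p = 1/2, and the value is (-17)·(1/2) + 10 = 3/2.
For General C: with q = P(C2), equating R1's and R2's payoffs gives −14q + 7 = 14q − 4 ⇒ q = 11/28.

3/2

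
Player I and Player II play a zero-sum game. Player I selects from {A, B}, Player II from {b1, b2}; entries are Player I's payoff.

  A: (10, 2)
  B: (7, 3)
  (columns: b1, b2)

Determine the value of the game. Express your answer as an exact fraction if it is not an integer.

Row minima: A → 2, B → 3; maximin = 3.
Column maxima: b1 → 10, b2 → 3; minimax = 3.
Since maximin = minimax = 3, there is a saddle point and the value is 3.

3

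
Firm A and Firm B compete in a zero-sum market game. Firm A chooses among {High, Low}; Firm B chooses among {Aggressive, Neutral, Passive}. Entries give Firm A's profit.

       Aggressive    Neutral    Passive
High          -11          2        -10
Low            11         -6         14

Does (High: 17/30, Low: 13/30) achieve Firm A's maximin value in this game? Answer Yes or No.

Yes

Against Aggressive this mix gives (17/30)·(-11) + (13/30)·11 = -22/15.
Against Neutral this mix gives (17/30)·2 + (13/30)·(-6) = -22/15.
Against Passive this mix gives (17/30)·(-10) + (13/30)·14 = 2/5.
All of Firm B's active replies (Aggressive, Neutral) yield -22/15, and no column does worse for Firm A. The mix makes Firm B indifferent and guarantees -22/15, so it is optimal.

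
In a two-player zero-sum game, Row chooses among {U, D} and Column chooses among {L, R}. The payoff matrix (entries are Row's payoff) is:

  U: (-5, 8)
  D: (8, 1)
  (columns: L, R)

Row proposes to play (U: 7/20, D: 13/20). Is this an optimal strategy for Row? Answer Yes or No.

Against L this mix gives (7/20)·(-5) + (13/20)·8 = 69/20.
Against R this mix gives (7/20)·8 + (13/20)·1 = 69/20.
All of Column's active replies (L, R) yield 69/20, and no column does worse for Row. The mix makes Column indifferent and guarantees 69/20, so it is optimal.

Yes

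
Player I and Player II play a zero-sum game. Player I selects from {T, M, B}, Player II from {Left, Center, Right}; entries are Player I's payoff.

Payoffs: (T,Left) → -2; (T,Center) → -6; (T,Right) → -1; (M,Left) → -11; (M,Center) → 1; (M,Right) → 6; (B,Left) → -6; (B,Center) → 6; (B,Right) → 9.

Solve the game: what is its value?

Row minima: T → -6, M → -11, B → -6; maximin = -6.
Column maxima: Left → -2, Center → 6, Right → 9; minimax = -2.
-6 ≠ -2, so there is no saddle point; optimal play is mixed.
M is strictly dominated by B, so Player I never plays it.
Right is strictly dominated by Left (it gives Player I strictly more in every row), so Player II never plays it.
On the remaining 2×2 (T, B vs Left, Center):
Let Player I play T with probability p. Expected payoff against Left: (-2)p + (-6)(1−p) = 4p − 6; against Center: (-6)p + 6(1−p) = −12p + 6.
Setting these equal: 4p − 6 = −12p + 6 ⇒ 16p = 12 ⇒ p = 3/4, and the value is (4)·(3/4) − 6 = -3.
For Player II: with q = P(Left), equating T's and B's payoffs gives 4q − 6 = −12q + 6 ⇒ q = 3/4.

-3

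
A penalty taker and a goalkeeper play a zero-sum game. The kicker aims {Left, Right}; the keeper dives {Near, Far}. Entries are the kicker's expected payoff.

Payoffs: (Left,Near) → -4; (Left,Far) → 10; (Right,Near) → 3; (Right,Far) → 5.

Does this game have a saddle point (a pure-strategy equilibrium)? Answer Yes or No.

Row minima: Left → -4, Right → 3; maximin = 3.
Column maxima: Near → 3, Far → 10; minimax = 3.
maximin = minimax = 3, so a saddle point exists.

Yes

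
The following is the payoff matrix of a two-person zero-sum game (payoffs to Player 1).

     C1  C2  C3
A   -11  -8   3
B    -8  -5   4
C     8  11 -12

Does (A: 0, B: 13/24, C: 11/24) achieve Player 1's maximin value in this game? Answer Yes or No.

No

Against C1 this mix gives (13/24)·(-8) + (11/24)·8 = -2/3.
Against C2 this mix gives (13/24)·(-5) + (11/24)·11 = 7/3.
Against C3 this mix gives (13/24)·4 + (11/24)·(-12) = -10/3.
Player 2 will play C3, holding Player 1 to -10/3. Shifting weight toward the row that does better against C3 would raise this floor (the equalizing mix achieves -2 against both C3 and C1), so the proposed strategy is not optimal.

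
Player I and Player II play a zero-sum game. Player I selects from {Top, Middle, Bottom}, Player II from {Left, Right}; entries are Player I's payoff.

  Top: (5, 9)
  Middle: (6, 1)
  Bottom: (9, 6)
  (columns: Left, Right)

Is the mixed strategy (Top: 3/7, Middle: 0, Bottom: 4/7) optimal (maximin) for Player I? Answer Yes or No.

Against Left this mix gives (3/7)·5 + (4/7)·9 = 51/7.
Against Right this mix gives (3/7)·9 + (4/7)·6 = 51/7.
All of Player II's active replies (Left, Right) yield 51/7, and no column does worse for Player I. The mix makes Player II indifferent and guarantees 51/7, so it is optimal.

Yes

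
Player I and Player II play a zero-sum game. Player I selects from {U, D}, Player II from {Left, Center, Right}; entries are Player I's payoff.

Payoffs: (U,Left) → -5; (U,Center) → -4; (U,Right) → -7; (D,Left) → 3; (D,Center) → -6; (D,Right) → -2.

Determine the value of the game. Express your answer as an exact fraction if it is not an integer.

-34/7

Row minima: U → -7, D → -6; maximin = -6.
Column maxima: Left → 3, Center → -4, Right → -2; minimax = -4.
-6 ≠ -4, so there is no saddle point; optimal play is mixed.
Left is strictly dominated by Right (it gives Player I strictly more in every row), so Player II never plays it.
On the remaining 2×2 (U, D vs Center, Right):
Let Player I play U with probability p. Expected payoff against Center: (-4)p + (-6)(1−p) = 2p − 6; against Right: (-7)p + (-2)(1−p) = −5p − 2.
Setting these equal: 2p − 6 = −5p − 2 ⇒ 7p = 4 ⇒ p = 4/7, and the value is (2)·(4/7) − 6 = -34/7.
For Player II: with q = P(Center), equating U's and D's payoffs gives 3q − 7 = −4q − 2 ⇒ q = 5/7.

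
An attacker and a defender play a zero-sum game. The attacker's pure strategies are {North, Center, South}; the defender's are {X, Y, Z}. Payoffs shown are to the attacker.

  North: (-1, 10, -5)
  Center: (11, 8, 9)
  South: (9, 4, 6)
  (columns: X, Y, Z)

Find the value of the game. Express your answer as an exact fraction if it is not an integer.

65/8

Row minima: North → -5, Center → 8, South → 4; maximin = 8.
Column maxima: X → 11, Y → 10, Z → 9; minimax = 9.
8 ≠ 9, so there is no saddle point; optimal play is mixed.
South is strictly dominated by Center, so the attacker never plays it.
X is strictly dominated by Z (it gives the attacker strictly more in every row), so the defender never plays it.
On the remaining 2×2 (North, Center vs Y, Z):
Let the attacker play North with probability p. Expected payoff against Y: 10p + 8(1−p) = 2p + 8; against Z: (-5)p + 9(1−p) = −14p + 9.
Setting these equal: 2p + 8 = −14p + 9 ⇒ 16p = 1 ⇒ p = 1/16, and the value is (2)·(1/16) + 8 = 65/8.
For the defender: with q = P(Y), equating North's and Center's payoffs gives 15q − 5 = −q + 9 ⇒ q = 7/8.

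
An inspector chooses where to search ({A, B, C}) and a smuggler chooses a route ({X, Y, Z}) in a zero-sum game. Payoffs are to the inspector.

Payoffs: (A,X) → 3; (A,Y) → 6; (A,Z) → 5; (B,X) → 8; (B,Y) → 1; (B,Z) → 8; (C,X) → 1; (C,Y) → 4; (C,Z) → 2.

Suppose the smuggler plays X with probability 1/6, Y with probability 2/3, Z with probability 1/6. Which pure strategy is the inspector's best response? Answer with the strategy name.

Expected payoff of A: (1/6)·3 + (2/3)·6 + (1/6)·5 = 16/3.
Expected payoff of B: (1/6)·8 + (2/3)·1 + (1/6)·8 = 10/3.
Expected payoff of C: (1/6)·1 + (2/3)·4 + (1/6)·2 = 19/6.
The largest is 16/3, so the inspector's best response is A.

A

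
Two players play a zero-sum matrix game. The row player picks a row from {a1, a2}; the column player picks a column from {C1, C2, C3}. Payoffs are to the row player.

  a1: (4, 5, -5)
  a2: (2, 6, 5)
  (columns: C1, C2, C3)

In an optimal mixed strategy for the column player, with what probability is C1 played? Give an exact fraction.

Row minima: a1 → -5, a2 → 2; maximin = 2.
Column maxima: C1 → 4, C2 → 6, C3 → 5; minimax = 4.
2 ≠ 4, so there is no saddle point; optimal play is mixed.
C2 is strictly dominated by C1 (it gives the row player strictly more in every row), so the column player never plays it.
On the remaining 2×2 (a1, a2 vs C1, C3):
Let the row player play a1 with probability p. Expected payoff against C1: 4p + 2(1−p) = 2p + 2; against C3: (-5)p + 5(1−p) = −10p + 5.
Setting these equal: 2p + 2 = −10p + 5 ⇒ 12p = 3 ⇒ p = 1/4, and the value is (2)·(1/4) + 2 = 5/2.
For the column player: with q = P(C1), equating a1's and a2's payoffs gives 9q − 5 = −3q + 5 ⇒ q = 5/6.

5/6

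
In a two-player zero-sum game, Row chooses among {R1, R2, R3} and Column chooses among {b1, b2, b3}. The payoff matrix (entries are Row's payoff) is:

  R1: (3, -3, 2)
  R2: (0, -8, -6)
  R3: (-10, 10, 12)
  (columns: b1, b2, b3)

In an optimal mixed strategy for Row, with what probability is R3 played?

Row minima: R1 → -3, R2 → -8, R3 → -10; maximin = -3.
Column maxima: b1 → 3, b2 → 10, b3 → 12; minimax = 3.
-3 ≠ 3, so there is no saddle point; optimal play is mixed.
R2 is strictly dominated by R1, so Row never plays it.
b3 is strictly dominated by b2 (it gives Row strictly more in every row), so Column never plays it.
On the remaining 2×2 (R1, R3 vs b1, b2):
Let Row play R1 with probability p. Expected payoff against b1: 3p + (-10)(1−p) = 13p − 10; against b2: (-3)p + 10(1−p) = −13p + 10.
Setting these equal: 13p − 10 = −13p + 10 ⇒ 26p = 20 ⇒ p = 10/13, and the value is (13)·(10/13) − 10 = 0.
For Column: with q = P(b1), equating R1's and R3's payoffs gives 6q − 3 = −20q + 10 ⇒ q = 1/2.

3/13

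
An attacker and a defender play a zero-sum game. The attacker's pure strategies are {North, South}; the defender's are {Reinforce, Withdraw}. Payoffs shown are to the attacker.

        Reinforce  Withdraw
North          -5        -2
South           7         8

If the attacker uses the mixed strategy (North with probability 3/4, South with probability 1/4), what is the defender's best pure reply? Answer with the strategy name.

If the defender plays Reinforce, the attacker's expected payoff is (3/4)·(-5) + (1/4)·7 = -2.
If the defender plays Withdraw, the attacker's expected payoff is (3/4)·(-2) + (1/4)·8 = 1/2.
The defender minimizes the attacker's payoff; the smallest is -2, so the best response is Reinforce.

Reinforce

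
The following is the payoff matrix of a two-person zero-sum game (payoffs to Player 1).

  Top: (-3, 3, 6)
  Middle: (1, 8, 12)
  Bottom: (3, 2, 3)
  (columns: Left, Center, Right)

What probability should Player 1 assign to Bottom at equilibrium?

Row minima: Top → -3, Middle → 1, Bottom → 2; maximin = 2.
Column maxima: Left → 3, Center → 8, Right → 12; minimax = 3.
2 ≠ 3, so there is no saddle point; optimal play is mixed.
Top is strictly dominated by Middle, so Player 1 never plays it.
Right is strictly dominated by Center (it gives Player 1 strictly more in every row), so Player 2 never plays it.
On the remaining 2×2 (Middle, Bottom vs Left, Center):
Let Player 1 play Middle with probability p. Expected payoff against Left: 1p + 3(1−p) = −2p + 3; against Center: 8p + 2(1−p) = 6p + 2.
Setting these equal: −2p + 3 = 6p + 2 ⇒ −8p = -1 ⇒ p = 1/8, and the value is (-2)·(1/8) + 3 = 11/4.
For Player 2: with q = P(Left), equating Middle's and Bottom's payoffs gives −7q + 8 = q + 2 ⇒ q = 3/4.

7/8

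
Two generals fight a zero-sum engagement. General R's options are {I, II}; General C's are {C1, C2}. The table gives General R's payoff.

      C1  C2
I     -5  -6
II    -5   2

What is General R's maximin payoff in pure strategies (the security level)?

Row minima: I → -6, II → -5.
The best of these is -5.

-5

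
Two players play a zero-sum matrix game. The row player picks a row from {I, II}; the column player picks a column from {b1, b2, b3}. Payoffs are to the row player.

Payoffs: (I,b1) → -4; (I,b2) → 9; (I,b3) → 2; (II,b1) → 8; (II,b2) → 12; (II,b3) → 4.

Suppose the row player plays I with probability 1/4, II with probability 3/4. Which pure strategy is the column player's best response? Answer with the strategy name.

If the column player plays b1, the row player's expected payoff is (1/4)·(-4) + (3/4)·8 = 5.
If the column player plays b2, the row player's expected payoff is (1/4)·9 + (3/4)·12 = 45/4.
If the column player plays b3, the row player's expected payoff is (1/4)·2 + (3/4)·4 = 7/2.
The column player minimizes the row player's payoff; the smallest is 7/2, so the best response is b3.

b3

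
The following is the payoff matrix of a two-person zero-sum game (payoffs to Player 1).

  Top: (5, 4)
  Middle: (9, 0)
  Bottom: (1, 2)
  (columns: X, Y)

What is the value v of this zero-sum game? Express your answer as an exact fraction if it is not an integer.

4

Row minima: Top → 4, Middle → 0, Bottom → 1; maximin = 4.
Column maxima: X → 9, Y → 4; minimax = 4.
Since maximin = minimax = 4, there is a saddle point and the value is 4.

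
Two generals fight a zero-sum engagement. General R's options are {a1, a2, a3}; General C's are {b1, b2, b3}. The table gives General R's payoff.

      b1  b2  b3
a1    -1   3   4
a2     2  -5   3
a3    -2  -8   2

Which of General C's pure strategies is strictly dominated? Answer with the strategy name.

b3

b1 holds General R's payoff strictly below b3 in every row: -1 < 4, 2 < 3, -2 < 2.
So b3 is strictly dominated for General C.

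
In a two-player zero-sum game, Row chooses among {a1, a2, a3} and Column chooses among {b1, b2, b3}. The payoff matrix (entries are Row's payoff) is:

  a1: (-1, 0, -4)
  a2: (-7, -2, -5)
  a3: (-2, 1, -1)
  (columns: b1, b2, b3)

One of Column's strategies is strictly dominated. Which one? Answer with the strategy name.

b1 holds Row's payoff strictly below b2 in every row: -1 < 0, -7 < -2, -2 < 1.
So b2 is strictly dominated for Column.

b2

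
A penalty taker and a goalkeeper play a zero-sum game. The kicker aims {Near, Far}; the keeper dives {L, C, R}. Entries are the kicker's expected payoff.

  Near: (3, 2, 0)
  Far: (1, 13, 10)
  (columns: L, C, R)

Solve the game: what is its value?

5/2

Row minima: Near → 0, Far → 1; maximin = 1.
Column maxima: L → 3, C → 13, R → 10; minimax = 3.
1 ≠ 3, so there is no saddle point; optimal play is mixed.
C is strictly dominated by R (it gives the kicker strictly more in every row), so the keeper never plays it.
On the remaining 2×2 (Near, Far vs L, R):
Let the kicker play Near with probability p. Expected payoff against L: 3p + 1(1−p) = 2p + 1; against R: 0p + 10(1−p) = −10p + 10.
Setting these equal: 2p + 1 = −10p + 10 ⇒ 12p = 9 ⇒ p = 3/4, and the value is (2)·(3/4) + 1 = 5/2.
For the keeper: with q = P(L), equating Near's and Far's payoffs gives 3q = −9q + 10 ⇒ q = 5/6.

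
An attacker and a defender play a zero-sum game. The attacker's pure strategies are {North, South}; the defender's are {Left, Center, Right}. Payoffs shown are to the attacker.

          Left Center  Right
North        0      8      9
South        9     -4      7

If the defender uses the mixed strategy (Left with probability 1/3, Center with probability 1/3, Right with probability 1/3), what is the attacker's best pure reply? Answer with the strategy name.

North

Expected payoff of North: (1/3)·0 + (1/3)·8 + (1/3)·9 = 17/3.
Expected payoff of South: (1/3)·9 + (1/3)·(-4) + (1/3)·7 = 4.
The largest is 17/3, so the attacker's best response is North.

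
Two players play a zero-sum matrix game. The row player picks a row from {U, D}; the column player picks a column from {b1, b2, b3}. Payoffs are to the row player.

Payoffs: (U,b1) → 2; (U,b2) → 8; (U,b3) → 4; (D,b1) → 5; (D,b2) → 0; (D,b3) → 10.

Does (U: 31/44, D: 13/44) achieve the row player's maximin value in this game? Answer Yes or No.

No

Against b1 this mix gives (31/44)·2 + (13/44)·5 = 127/44.
Against b2 this mix gives (31/44)·8 + (13/44)·0 = 62/11.
Against b3 this mix gives (31/44)·4 + (13/44)·10 = 127/22.
The column player will play b1, holding the row player to 127/44. Shifting weight toward the row that does better against b1 would raise this floor (the equalizing mix achieves 40/11 against both b1 and b2), so the proposed strategy is not optimal.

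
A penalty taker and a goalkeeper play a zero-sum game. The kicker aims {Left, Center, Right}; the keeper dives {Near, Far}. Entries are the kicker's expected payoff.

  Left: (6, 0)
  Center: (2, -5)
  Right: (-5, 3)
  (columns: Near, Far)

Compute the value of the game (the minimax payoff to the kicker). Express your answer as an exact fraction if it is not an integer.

9/7

Row minima: Left → 0, Center → -5, Right → -5; maximin = 0.
Column maxima: Near → 6, Far → 3; minimax = 3.
0 ≠ 3, so there is no saddle point; optimal play is mixed.
Center is strictly dominated by Left, so the kicker never plays it.
On the remaining 2×2 (Left, Right vs Near, Far):
Let the kicker play Left with probability p. Expected payoff against Near: 6p + (-5)(1−p) = 11p − 5; against Far: 0p + 3(1−p) = −3p + 3.
Setting these equal: 11p − 5 = −3p + 3 ⇒ 14p = 8 ⇒ p = 4/7, and the value is (11)·(4/7) − 5 = 9/7.
For the keeper: with q = P(Near), equating Left's and Right's payoffs gives 6q = −8q + 3 ⇒ q = 3/14.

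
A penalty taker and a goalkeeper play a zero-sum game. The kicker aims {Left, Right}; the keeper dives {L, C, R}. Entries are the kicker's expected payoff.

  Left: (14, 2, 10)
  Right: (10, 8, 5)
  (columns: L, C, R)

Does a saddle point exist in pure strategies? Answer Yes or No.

Row minima: Left → 2, Right → 5; maximin = 5.
Column maxima: L → 14, C → 8, R → 10; minimax = 8.
5 ≠ 8, so no pure-strategy equilibrium exists.

No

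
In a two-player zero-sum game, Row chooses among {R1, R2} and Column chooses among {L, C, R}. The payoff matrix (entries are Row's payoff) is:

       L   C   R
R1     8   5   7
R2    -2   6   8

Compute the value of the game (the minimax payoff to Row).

Row minima: R1 → 5, R2 → -2; maximin = 5.
Column maxima: L → 8, C → 6, R → 8; minimax = 6.
5 ≠ 6, so there is no saddle point; optimal play is mixed.
R is strictly dominated by C (it gives Row strictly more in every row), so Column never plays it.
On the remaining 2×2 (R1, R2 vs L, C):
Let Row play R1 with probability p. Expected payoff against L: 8p + (-2)(1−p) = 10p − 2; against C: 5p + 6(1−p) = −p + 6.
Setting these equal: 10p − 2 = −p + 6 ⇒ 11p = 8 ⇒ p = 8/11, and the value is (10)·(8/11) − 2 = 58/11.
For Column: with q = P(L), equating R1's and R2's payoffs gives 3q + 5 = −8q + 6 ⇒ q = 1/11.

58/11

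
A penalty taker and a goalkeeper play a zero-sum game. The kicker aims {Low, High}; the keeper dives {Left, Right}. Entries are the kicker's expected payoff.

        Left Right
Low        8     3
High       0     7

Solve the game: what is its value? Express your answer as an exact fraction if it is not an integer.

Row minima: Low → 3, High → 0; maximin = 3.
Column maxima: Left → 8, Right → 7; minimax = 7.
3 ≠ 7, so there is no saddle point; optimal play is mixed.
Let the kicker play Low with probability p. Expected payoff against Left: 8p + 0(1−p) = 8p; against Right: 3p + 7(1−p) = −4p + 7.
Setting these equal: 8p = −4p + 7 ⇒ 12p = 7 ⇒ p = 7/12, and the value is (8)·(7/12) = 14/3.
For the keeper: with q = P(Left), equating Low's and High's payoffs gives 5q + 3 = −7q + 7 ⇒ q = 1/3.

14/3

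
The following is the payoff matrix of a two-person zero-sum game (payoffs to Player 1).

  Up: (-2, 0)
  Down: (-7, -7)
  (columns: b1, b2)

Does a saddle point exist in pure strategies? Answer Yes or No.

Row minima: Up → -2, Down → -7; maximin = -2.
Column maxima: b1 → -2, b2 → 0; minimax = -2.
maximin = minimax = -2, so a saddle point exists.

Yes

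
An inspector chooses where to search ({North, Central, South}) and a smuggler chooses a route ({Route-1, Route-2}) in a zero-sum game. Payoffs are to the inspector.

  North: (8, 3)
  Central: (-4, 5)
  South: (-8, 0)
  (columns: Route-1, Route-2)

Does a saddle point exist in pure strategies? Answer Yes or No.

No

Row minima: North → 3, Central → -4, South → -8; maximin = 3.
Column maxima: Route-1 → 8, Route-2 → 5; minimax = 5.
3 ≠ 5, so no pure-strategy equilibrium exists.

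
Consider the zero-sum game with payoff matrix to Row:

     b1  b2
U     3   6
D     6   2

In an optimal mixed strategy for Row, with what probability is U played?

4/7

Row minima: U → 3, D → 2; maximin = 3.
Column maxima: b1 → 6, b2 → 6; minimax = 6.
3 ≠ 6, so there is no saddle point; optimal play is mixed.
Let Row play U with probability p. Expected payoff against b1: 3p + 6(1−p) = −3p + 6; against b2: 6p + 2(1−p) = 4p + 2.
Setting these equal: −3p + 6 = 4p + 2 ⇒ −7p = -4 ⇒ p = 4/7, and the value is (-3)·(4/7) + 6 = 30/7.
For Column: with q = P(b1), equating U's and D's payoffs gives −3q + 6 = 4q + 2 ⇒ q = 4/7.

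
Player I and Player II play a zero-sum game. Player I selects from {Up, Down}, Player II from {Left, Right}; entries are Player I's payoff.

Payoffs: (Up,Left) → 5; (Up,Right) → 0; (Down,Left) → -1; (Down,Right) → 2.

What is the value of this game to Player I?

Row minima: Up → 0, Down → -1; maximin = 0.
Column maxima: Left → 5, Right → 2; minimax = 2.
0 ≠ 2, so there is no saddle point; optimal play is mixed.
Let Player I play Up with probability p. Expected payoff against Left: 5p + (-1)(1−p) = 6p − 1; against Right: 0p + 2(1−p) = −2p + 2.
Setting these equal: 6p − 1 = −2p + 2 ⇒ 8p = 3 ⇒ p = 3/8, and the value is (6)·(3/8) − 1 = 5/4.
For Player II: with q = P(Left), equating Up's and Down's payoffs gives 5q = −3q + 2 ⇒ q = 1/4.

5/4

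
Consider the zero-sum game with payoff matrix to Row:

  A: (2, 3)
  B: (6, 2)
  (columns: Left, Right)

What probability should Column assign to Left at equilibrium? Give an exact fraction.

1/5

Row minima: A → 2, B → 2; maximin = 2.
Column maxima: Left → 6, Right → 3; minimax = 3.
2 ≠ 3, so there is no saddle point; optimal play is mixed.
Let Row play A with probability p. Expected payoff against Left: 2p + 6(1−p) = −4p + 6; against Right: 3p + 2(1−p) = p + 2.
Setting these equal: −4p + 6 = p + 2 ⇒ −5p = -4 ⇒ p = 4/5, and the value is (-4)·(4/5) + 6 = 14/5.
For Column: with q = P(Left), equating A's and B's payoffs gives −q + 3 = 4q + 2 ⇒ q = 1/5.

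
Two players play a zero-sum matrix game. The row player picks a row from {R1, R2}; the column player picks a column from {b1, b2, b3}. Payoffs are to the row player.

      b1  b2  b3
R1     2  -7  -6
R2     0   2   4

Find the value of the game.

4/11

Row minima: R1 → -7, R2 → 0; maximin = 0.
Column maxima: b1 → 2, b2 → 2, b3 → 4; minimax = 2.
0 ≠ 2, so there is no saddle point; optimal play is mixed.
b3 is strictly dominated by b2 (it gives the row player strictly more in every row), so the column player never plays it.
On the remaining 2×2 (R1, R2 vs b1, b2):
Let the row player play R1 with probability p. Expected payoff against b1: 2p + 0(1−p) = 2p; against b2: (-7)p + 2(1−p) = −9p + 2.
Setting these equal: 2p = −9p + 2 ⇒ 11p = 2 ⇒ p = 2/11, and the value is (2)·(2/11) = 4/11.
For the column player: with q = P(b1), equating R1's and R2's payoffs gives 9q − 7 = −2q + 2 ⇒ q = 9/11.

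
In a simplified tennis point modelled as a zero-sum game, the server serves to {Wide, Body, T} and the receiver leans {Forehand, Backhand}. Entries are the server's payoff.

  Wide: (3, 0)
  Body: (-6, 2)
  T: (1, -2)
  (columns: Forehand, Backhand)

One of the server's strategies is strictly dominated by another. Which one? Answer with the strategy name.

T

Wide gives a strictly higher payoff than T against every column: 3 > 1, 0 > -2.
So T is strictly dominated and the server never plays it.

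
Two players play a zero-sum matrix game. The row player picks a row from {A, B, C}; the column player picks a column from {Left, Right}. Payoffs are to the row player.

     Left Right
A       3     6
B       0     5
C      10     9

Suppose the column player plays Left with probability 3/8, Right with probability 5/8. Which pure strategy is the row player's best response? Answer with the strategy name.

C

Expected payoff of A: (3/8)·3 + (5/8)·6 = 39/8.
Expected payoff of B: (3/8)·0 + (5/8)·5 = 25/8.
Expected payoff of C: (3/8)·10 + (5/8)·9 = 75/8.
The largest is 75/8, so the row player's best response is C.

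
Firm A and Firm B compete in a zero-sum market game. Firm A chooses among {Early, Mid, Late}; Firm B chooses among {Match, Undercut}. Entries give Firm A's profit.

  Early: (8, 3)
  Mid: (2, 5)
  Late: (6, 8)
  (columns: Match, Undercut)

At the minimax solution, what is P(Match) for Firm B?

Row minima: Early → 3, Mid → 2, Late → 6; maximin = 6.
Column maxima: Match → 8, Undercut → 8; minimax = 8.
6 ≠ 8, so there is no saddle point; optimal play is mixed.
Mid is strictly dominated by Late, so Firm A never plays it.
On the remaining 2×2 (Early, Late vs Match, Undercut):
Let Firm A play Early with probability p. Expected payoff against Match: 8p + 6(1−p) = 2p + 6; against Undercut: 3p + 8(1−p) = −5p + 8.
Setting these equal: 2p + 6 = −5p + 8 ⇒ 7p = 2 ⇒ p = 2/7, and the value is (2)·(2/7) + 6 = 46/7.
For Firm B: with q = P(Match), equating Early's and Late's payoffs gives 5q + 3 = −2q + 8 ⇒ q = 5/7.

5/7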